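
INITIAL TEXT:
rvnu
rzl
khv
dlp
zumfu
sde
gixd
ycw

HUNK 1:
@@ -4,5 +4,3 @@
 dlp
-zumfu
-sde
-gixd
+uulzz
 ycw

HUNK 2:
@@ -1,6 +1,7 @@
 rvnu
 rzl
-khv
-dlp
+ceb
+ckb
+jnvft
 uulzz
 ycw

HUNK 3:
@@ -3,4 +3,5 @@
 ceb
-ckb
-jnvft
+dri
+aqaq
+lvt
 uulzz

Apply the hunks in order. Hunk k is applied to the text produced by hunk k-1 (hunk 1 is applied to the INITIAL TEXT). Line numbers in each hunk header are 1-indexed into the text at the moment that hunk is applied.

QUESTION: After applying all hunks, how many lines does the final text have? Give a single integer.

Answer: 8

Derivation:
Hunk 1: at line 4 remove [zumfu,sde,gixd] add [uulzz] -> 6 lines: rvnu rzl khv dlp uulzz ycw
Hunk 2: at line 1 remove [khv,dlp] add [ceb,ckb,jnvft] -> 7 lines: rvnu rzl ceb ckb jnvft uulzz ycw
Hunk 3: at line 3 remove [ckb,jnvft] add [dri,aqaq,lvt] -> 8 lines: rvnu rzl ceb dri aqaq lvt uulzz ycw
Final line count: 8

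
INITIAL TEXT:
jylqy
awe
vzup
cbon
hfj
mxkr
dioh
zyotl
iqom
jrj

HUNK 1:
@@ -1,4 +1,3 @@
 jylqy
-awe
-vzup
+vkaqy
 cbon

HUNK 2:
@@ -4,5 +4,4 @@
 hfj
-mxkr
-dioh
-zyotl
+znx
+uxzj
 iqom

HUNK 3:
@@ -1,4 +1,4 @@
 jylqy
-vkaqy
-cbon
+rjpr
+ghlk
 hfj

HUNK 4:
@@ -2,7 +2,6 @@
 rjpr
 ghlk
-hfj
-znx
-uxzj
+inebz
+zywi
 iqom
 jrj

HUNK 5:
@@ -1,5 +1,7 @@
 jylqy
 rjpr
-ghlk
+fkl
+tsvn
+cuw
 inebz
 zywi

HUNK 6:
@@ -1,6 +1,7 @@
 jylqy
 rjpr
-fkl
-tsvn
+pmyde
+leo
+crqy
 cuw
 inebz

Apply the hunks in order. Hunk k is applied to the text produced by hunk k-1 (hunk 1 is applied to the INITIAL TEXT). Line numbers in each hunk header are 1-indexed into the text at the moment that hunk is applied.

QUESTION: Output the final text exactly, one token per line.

Hunk 1: at line 1 remove [awe,vzup] add [vkaqy] -> 9 lines: jylqy vkaqy cbon hfj mxkr dioh zyotl iqom jrj
Hunk 2: at line 4 remove [mxkr,dioh,zyotl] add [znx,uxzj] -> 8 lines: jylqy vkaqy cbon hfj znx uxzj iqom jrj
Hunk 3: at line 1 remove [vkaqy,cbon] add [rjpr,ghlk] -> 8 lines: jylqy rjpr ghlk hfj znx uxzj iqom jrj
Hunk 4: at line 2 remove [hfj,znx,uxzj] add [inebz,zywi] -> 7 lines: jylqy rjpr ghlk inebz zywi iqom jrj
Hunk 5: at line 1 remove [ghlk] add [fkl,tsvn,cuw] -> 9 lines: jylqy rjpr fkl tsvn cuw inebz zywi iqom jrj
Hunk 6: at line 1 remove [fkl,tsvn] add [pmyde,leo,crqy] -> 10 lines: jylqy rjpr pmyde leo crqy cuw inebz zywi iqom jrj

Answer: jylqy
rjpr
pmyde
leo
crqy
cuw
inebz
zywi
iqom
jrj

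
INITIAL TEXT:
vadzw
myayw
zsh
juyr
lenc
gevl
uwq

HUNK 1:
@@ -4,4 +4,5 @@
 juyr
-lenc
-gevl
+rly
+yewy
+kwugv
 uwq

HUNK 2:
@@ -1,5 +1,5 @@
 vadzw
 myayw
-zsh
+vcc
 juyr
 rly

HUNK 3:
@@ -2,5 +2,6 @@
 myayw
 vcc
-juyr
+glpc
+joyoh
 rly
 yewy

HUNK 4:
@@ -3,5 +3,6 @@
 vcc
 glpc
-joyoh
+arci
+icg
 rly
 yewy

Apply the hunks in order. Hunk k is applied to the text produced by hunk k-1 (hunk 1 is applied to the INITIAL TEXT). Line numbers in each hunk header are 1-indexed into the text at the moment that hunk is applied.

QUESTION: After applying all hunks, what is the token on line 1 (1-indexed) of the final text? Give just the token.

Answer: vadzw

Derivation:
Hunk 1: at line 4 remove [lenc,gevl] add [rly,yewy,kwugv] -> 8 lines: vadzw myayw zsh juyr rly yewy kwugv uwq
Hunk 2: at line 1 remove [zsh] add [vcc] -> 8 lines: vadzw myayw vcc juyr rly yewy kwugv uwq
Hunk 3: at line 2 remove [juyr] add [glpc,joyoh] -> 9 lines: vadzw myayw vcc glpc joyoh rly yewy kwugv uwq
Hunk 4: at line 3 remove [joyoh] add [arci,icg] -> 10 lines: vadzw myayw vcc glpc arci icg rly yewy kwugv uwq
Final line 1: vadzw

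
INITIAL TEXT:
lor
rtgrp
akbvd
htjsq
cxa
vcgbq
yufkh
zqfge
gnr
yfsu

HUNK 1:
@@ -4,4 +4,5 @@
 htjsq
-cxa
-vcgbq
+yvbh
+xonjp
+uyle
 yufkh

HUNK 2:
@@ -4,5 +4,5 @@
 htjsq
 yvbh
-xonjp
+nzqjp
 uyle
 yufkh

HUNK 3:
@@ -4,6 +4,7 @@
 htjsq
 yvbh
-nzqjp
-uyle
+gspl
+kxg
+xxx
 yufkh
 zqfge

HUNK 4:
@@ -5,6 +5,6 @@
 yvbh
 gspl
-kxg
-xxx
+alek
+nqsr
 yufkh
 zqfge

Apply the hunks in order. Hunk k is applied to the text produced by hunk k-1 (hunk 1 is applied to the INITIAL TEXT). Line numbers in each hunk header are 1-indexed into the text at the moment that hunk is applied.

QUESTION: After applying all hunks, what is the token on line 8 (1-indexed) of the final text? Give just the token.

Answer: nqsr

Derivation:
Hunk 1: at line 4 remove [cxa,vcgbq] add [yvbh,xonjp,uyle] -> 11 lines: lor rtgrp akbvd htjsq yvbh xonjp uyle yufkh zqfge gnr yfsu
Hunk 2: at line 4 remove [xonjp] add [nzqjp] -> 11 lines: lor rtgrp akbvd htjsq yvbh nzqjp uyle yufkh zqfge gnr yfsu
Hunk 3: at line 4 remove [nzqjp,uyle] add [gspl,kxg,xxx] -> 12 lines: lor rtgrp akbvd htjsq yvbh gspl kxg xxx yufkh zqfge gnr yfsu
Hunk 4: at line 5 remove [kxg,xxx] add [alek,nqsr] -> 12 lines: lor rtgrp akbvd htjsq yvbh gspl alek nqsr yufkh zqfge gnr yfsu
Final line 8: nqsr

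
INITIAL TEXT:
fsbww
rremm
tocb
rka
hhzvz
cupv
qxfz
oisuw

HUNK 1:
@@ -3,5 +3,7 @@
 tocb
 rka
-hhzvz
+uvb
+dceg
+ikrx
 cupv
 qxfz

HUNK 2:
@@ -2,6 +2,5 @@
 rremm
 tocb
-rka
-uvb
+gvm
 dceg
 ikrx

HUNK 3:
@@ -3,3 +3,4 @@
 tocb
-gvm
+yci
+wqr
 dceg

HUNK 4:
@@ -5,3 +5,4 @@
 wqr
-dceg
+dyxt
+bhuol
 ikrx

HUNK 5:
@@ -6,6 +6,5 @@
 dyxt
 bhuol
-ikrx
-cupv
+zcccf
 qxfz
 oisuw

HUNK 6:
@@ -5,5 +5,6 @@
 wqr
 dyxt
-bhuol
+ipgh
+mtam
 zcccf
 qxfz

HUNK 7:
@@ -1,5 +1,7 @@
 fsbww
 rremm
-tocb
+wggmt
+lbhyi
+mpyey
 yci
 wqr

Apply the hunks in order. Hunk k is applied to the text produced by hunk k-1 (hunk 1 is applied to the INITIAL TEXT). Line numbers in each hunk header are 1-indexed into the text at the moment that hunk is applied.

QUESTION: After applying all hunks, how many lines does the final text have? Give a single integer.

Answer: 13

Derivation:
Hunk 1: at line 3 remove [hhzvz] add [uvb,dceg,ikrx] -> 10 lines: fsbww rremm tocb rka uvb dceg ikrx cupv qxfz oisuw
Hunk 2: at line 2 remove [rka,uvb] add [gvm] -> 9 lines: fsbww rremm tocb gvm dceg ikrx cupv qxfz oisuw
Hunk 3: at line 3 remove [gvm] add [yci,wqr] -> 10 lines: fsbww rremm tocb yci wqr dceg ikrx cupv qxfz oisuw
Hunk 4: at line 5 remove [dceg] add [dyxt,bhuol] -> 11 lines: fsbww rremm tocb yci wqr dyxt bhuol ikrx cupv qxfz oisuw
Hunk 5: at line 6 remove [ikrx,cupv] add [zcccf] -> 10 lines: fsbww rremm tocb yci wqr dyxt bhuol zcccf qxfz oisuw
Hunk 6: at line 5 remove [bhuol] add [ipgh,mtam] -> 11 lines: fsbww rremm tocb yci wqr dyxt ipgh mtam zcccf qxfz oisuw
Hunk 7: at line 1 remove [tocb] add [wggmt,lbhyi,mpyey] -> 13 lines: fsbww rremm wggmt lbhyi mpyey yci wqr dyxt ipgh mtam zcccf qxfz oisuw
Final line count: 13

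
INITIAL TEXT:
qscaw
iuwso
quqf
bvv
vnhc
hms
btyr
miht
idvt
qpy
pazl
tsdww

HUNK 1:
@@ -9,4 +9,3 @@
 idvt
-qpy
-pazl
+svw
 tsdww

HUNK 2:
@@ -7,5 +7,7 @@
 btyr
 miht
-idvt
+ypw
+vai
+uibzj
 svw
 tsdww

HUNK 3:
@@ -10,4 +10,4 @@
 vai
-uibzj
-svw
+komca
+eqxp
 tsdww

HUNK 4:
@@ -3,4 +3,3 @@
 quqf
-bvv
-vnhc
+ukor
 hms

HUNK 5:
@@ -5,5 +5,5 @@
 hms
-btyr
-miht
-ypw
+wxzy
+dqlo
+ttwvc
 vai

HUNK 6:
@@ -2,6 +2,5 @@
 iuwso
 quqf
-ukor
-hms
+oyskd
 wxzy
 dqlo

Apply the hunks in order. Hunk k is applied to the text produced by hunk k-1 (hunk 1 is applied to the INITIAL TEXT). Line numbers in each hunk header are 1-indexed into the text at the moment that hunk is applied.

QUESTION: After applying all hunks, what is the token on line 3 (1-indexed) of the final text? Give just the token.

Hunk 1: at line 9 remove [qpy,pazl] add [svw] -> 11 lines: qscaw iuwso quqf bvv vnhc hms btyr miht idvt svw tsdww
Hunk 2: at line 7 remove [idvt] add [ypw,vai,uibzj] -> 13 lines: qscaw iuwso quqf bvv vnhc hms btyr miht ypw vai uibzj svw tsdww
Hunk 3: at line 10 remove [uibzj,svw] add [komca,eqxp] -> 13 lines: qscaw iuwso quqf bvv vnhc hms btyr miht ypw vai komca eqxp tsdww
Hunk 4: at line 3 remove [bvv,vnhc] add [ukor] -> 12 lines: qscaw iuwso quqf ukor hms btyr miht ypw vai komca eqxp tsdww
Hunk 5: at line 5 remove [btyr,miht,ypw] add [wxzy,dqlo,ttwvc] -> 12 lines: qscaw iuwso quqf ukor hms wxzy dqlo ttwvc vai komca eqxp tsdww
Hunk 6: at line 2 remove [ukor,hms] add [oyskd] -> 11 lines: qscaw iuwso quqf oyskd wxzy dqlo ttwvc vai komca eqxp tsdww
Final line 3: quqf

Answer: quqf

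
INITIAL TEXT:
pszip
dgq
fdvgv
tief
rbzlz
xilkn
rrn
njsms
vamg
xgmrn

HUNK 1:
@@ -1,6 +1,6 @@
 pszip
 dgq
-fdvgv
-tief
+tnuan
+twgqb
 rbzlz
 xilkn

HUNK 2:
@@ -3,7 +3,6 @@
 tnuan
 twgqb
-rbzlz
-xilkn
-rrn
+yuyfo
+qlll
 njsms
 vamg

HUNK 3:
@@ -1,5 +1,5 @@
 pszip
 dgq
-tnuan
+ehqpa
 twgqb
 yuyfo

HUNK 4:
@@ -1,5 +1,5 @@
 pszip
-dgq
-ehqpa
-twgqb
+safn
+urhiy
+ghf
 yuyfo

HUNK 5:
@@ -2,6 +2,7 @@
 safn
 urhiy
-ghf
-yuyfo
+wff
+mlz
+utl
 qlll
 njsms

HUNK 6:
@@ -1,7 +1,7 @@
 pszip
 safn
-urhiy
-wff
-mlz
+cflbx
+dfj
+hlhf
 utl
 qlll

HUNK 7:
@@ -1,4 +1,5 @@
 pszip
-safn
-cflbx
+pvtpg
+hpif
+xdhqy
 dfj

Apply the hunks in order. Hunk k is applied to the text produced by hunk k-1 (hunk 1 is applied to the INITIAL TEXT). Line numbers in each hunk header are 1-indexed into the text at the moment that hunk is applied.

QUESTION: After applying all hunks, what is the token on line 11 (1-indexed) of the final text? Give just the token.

Answer: xgmrn

Derivation:
Hunk 1: at line 1 remove [fdvgv,tief] add [tnuan,twgqb] -> 10 lines: pszip dgq tnuan twgqb rbzlz xilkn rrn njsms vamg xgmrn
Hunk 2: at line 3 remove [rbzlz,xilkn,rrn] add [yuyfo,qlll] -> 9 lines: pszip dgq tnuan twgqb yuyfo qlll njsms vamg xgmrn
Hunk 3: at line 1 remove [tnuan] add [ehqpa] -> 9 lines: pszip dgq ehqpa twgqb yuyfo qlll njsms vamg xgmrn
Hunk 4: at line 1 remove [dgq,ehqpa,twgqb] add [safn,urhiy,ghf] -> 9 lines: pszip safn urhiy ghf yuyfo qlll njsms vamg xgmrn
Hunk 5: at line 2 remove [ghf,yuyfo] add [wff,mlz,utl] -> 10 lines: pszip safn urhiy wff mlz utl qlll njsms vamg xgmrn
Hunk 6: at line 1 remove [urhiy,wff,mlz] add [cflbx,dfj,hlhf] -> 10 lines: pszip safn cflbx dfj hlhf utl qlll njsms vamg xgmrn
Hunk 7: at line 1 remove [safn,cflbx] add [pvtpg,hpif,xdhqy] -> 11 lines: pszip pvtpg hpif xdhqy dfj hlhf utl qlll njsms vamg xgmrn
Final line 11: xgmrn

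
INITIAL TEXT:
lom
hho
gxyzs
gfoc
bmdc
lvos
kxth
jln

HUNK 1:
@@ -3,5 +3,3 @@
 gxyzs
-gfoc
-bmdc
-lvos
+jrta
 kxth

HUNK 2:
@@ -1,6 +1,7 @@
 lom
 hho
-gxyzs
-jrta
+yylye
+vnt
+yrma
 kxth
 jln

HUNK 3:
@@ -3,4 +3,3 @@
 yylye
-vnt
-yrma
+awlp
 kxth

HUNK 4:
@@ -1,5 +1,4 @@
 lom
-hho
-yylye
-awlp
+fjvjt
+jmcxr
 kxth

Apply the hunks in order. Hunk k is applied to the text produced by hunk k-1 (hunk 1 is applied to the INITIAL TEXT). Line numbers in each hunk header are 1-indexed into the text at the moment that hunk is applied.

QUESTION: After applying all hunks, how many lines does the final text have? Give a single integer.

Answer: 5

Derivation:
Hunk 1: at line 3 remove [gfoc,bmdc,lvos] add [jrta] -> 6 lines: lom hho gxyzs jrta kxth jln
Hunk 2: at line 1 remove [gxyzs,jrta] add [yylye,vnt,yrma] -> 7 lines: lom hho yylye vnt yrma kxth jln
Hunk 3: at line 3 remove [vnt,yrma] add [awlp] -> 6 lines: lom hho yylye awlp kxth jln
Hunk 4: at line 1 remove [hho,yylye,awlp] add [fjvjt,jmcxr] -> 5 lines: lom fjvjt jmcxr kxth jln
Final line count: 5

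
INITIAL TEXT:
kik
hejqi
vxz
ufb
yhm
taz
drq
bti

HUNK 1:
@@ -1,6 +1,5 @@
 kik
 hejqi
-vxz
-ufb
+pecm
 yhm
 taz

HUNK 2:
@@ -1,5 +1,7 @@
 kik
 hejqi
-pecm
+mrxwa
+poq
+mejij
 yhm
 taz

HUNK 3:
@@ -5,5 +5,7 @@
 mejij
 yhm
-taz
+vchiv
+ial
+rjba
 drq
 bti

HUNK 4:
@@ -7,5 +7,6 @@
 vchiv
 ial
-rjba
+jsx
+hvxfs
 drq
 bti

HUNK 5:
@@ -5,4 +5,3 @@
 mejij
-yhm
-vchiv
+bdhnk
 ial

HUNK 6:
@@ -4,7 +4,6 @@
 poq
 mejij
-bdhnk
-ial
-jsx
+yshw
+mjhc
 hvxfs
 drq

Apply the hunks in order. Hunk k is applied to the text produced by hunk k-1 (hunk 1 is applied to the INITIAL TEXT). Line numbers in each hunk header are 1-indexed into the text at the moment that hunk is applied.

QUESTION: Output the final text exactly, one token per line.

Answer: kik
hejqi
mrxwa
poq
mejij
yshw
mjhc
hvxfs
drq
bti

Derivation:
Hunk 1: at line 1 remove [vxz,ufb] add [pecm] -> 7 lines: kik hejqi pecm yhm taz drq bti
Hunk 2: at line 1 remove [pecm] add [mrxwa,poq,mejij] -> 9 lines: kik hejqi mrxwa poq mejij yhm taz drq bti
Hunk 3: at line 5 remove [taz] add [vchiv,ial,rjba] -> 11 lines: kik hejqi mrxwa poq mejij yhm vchiv ial rjba drq bti
Hunk 4: at line 7 remove [rjba] add [jsx,hvxfs] -> 12 lines: kik hejqi mrxwa poq mejij yhm vchiv ial jsx hvxfs drq bti
Hunk 5: at line 5 remove [yhm,vchiv] add [bdhnk] -> 11 lines: kik hejqi mrxwa poq mejij bdhnk ial jsx hvxfs drq bti
Hunk 6: at line 4 remove [bdhnk,ial,jsx] add [yshw,mjhc] -> 10 lines: kik hejqi mrxwa poq mejij yshw mjhc hvxfs drq bti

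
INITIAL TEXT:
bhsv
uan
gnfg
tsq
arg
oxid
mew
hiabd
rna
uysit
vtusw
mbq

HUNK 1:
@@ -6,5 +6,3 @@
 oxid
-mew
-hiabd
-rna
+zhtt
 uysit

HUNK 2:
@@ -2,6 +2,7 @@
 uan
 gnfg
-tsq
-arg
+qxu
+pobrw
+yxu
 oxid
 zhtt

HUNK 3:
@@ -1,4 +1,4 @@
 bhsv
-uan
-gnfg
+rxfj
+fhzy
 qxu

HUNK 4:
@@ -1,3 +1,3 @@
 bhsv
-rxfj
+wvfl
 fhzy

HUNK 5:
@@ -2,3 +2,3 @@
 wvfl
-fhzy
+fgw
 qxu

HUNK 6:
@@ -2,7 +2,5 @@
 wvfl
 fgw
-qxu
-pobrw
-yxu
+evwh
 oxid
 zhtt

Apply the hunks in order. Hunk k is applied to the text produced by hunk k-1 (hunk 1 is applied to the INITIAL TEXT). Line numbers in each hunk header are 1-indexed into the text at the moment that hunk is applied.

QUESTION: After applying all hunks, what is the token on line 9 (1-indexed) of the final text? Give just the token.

Answer: mbq

Derivation:
Hunk 1: at line 6 remove [mew,hiabd,rna] add [zhtt] -> 10 lines: bhsv uan gnfg tsq arg oxid zhtt uysit vtusw mbq
Hunk 2: at line 2 remove [tsq,arg] add [qxu,pobrw,yxu] -> 11 lines: bhsv uan gnfg qxu pobrw yxu oxid zhtt uysit vtusw mbq
Hunk 3: at line 1 remove [uan,gnfg] add [rxfj,fhzy] -> 11 lines: bhsv rxfj fhzy qxu pobrw yxu oxid zhtt uysit vtusw mbq
Hunk 4: at line 1 remove [rxfj] add [wvfl] -> 11 lines: bhsv wvfl fhzy qxu pobrw yxu oxid zhtt uysit vtusw mbq
Hunk 5: at line 2 remove [fhzy] add [fgw] -> 11 lines: bhsv wvfl fgw qxu pobrw yxu oxid zhtt uysit vtusw mbq
Hunk 6: at line 2 remove [qxu,pobrw,yxu] add [evwh] -> 9 lines: bhsv wvfl fgw evwh oxid zhtt uysit vtusw mbq
Final line 9: mbq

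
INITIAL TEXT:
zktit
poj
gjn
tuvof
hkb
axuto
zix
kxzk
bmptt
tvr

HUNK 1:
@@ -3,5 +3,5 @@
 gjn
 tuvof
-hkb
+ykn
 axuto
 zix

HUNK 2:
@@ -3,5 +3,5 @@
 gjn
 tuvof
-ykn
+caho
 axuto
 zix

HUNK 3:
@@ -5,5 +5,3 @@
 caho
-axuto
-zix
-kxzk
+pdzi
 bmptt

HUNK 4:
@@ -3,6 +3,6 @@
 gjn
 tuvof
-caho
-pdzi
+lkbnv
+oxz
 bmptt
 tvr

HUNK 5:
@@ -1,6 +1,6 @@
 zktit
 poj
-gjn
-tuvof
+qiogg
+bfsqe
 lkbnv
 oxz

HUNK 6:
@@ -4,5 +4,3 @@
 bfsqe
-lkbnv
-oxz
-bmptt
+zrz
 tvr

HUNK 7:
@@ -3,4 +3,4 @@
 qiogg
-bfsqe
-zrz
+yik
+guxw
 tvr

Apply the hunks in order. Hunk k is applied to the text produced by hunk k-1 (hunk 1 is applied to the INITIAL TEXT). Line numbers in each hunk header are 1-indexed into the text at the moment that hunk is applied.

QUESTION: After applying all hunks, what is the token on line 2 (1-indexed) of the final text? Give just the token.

Hunk 1: at line 3 remove [hkb] add [ykn] -> 10 lines: zktit poj gjn tuvof ykn axuto zix kxzk bmptt tvr
Hunk 2: at line 3 remove [ykn] add [caho] -> 10 lines: zktit poj gjn tuvof caho axuto zix kxzk bmptt tvr
Hunk 3: at line 5 remove [axuto,zix,kxzk] add [pdzi] -> 8 lines: zktit poj gjn tuvof caho pdzi bmptt tvr
Hunk 4: at line 3 remove [caho,pdzi] add [lkbnv,oxz] -> 8 lines: zktit poj gjn tuvof lkbnv oxz bmptt tvr
Hunk 5: at line 1 remove [gjn,tuvof] add [qiogg,bfsqe] -> 8 lines: zktit poj qiogg bfsqe lkbnv oxz bmptt tvr
Hunk 6: at line 4 remove [lkbnv,oxz,bmptt] add [zrz] -> 6 lines: zktit poj qiogg bfsqe zrz tvr
Hunk 7: at line 3 remove [bfsqe,zrz] add [yik,guxw] -> 6 lines: zktit poj qiogg yik guxw tvr
Final line 2: poj

Answer: poj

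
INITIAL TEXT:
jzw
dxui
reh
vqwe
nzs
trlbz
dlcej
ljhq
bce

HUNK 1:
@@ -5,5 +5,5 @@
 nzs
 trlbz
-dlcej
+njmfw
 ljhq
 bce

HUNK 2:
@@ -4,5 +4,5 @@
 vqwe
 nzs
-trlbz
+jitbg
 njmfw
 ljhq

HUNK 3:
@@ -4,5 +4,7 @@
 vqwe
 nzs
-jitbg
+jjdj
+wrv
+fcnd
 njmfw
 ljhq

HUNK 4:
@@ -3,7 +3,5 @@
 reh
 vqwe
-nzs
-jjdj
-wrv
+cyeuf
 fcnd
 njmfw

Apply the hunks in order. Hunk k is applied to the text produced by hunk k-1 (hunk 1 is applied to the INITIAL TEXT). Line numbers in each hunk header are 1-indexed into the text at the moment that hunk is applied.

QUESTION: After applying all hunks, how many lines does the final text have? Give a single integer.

Hunk 1: at line 5 remove [dlcej] add [njmfw] -> 9 lines: jzw dxui reh vqwe nzs trlbz njmfw ljhq bce
Hunk 2: at line 4 remove [trlbz] add [jitbg] -> 9 lines: jzw dxui reh vqwe nzs jitbg njmfw ljhq bce
Hunk 3: at line 4 remove [jitbg] add [jjdj,wrv,fcnd] -> 11 lines: jzw dxui reh vqwe nzs jjdj wrv fcnd njmfw ljhq bce
Hunk 4: at line 3 remove [nzs,jjdj,wrv] add [cyeuf] -> 9 lines: jzw dxui reh vqwe cyeuf fcnd njmfw ljhq bce
Final line count: 9

Answer: 9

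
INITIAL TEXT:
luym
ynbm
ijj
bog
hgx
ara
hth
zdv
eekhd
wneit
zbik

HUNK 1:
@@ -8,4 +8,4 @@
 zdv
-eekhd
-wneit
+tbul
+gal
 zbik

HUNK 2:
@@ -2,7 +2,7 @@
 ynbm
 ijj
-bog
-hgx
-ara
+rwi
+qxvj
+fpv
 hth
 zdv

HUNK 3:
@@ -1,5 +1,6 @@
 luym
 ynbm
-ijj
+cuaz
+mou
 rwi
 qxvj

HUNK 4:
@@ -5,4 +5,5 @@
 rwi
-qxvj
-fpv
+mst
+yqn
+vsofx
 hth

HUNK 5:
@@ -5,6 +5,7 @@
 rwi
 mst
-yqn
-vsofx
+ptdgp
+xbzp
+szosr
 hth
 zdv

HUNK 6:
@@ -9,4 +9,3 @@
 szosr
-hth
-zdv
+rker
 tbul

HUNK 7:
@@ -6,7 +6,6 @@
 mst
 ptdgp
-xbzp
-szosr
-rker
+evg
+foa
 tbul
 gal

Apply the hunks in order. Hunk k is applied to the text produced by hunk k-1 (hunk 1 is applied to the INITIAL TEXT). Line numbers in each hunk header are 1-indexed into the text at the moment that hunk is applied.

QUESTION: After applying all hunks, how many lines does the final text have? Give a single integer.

Hunk 1: at line 8 remove [eekhd,wneit] add [tbul,gal] -> 11 lines: luym ynbm ijj bog hgx ara hth zdv tbul gal zbik
Hunk 2: at line 2 remove [bog,hgx,ara] add [rwi,qxvj,fpv] -> 11 lines: luym ynbm ijj rwi qxvj fpv hth zdv tbul gal zbik
Hunk 3: at line 1 remove [ijj] add [cuaz,mou] -> 12 lines: luym ynbm cuaz mou rwi qxvj fpv hth zdv tbul gal zbik
Hunk 4: at line 5 remove [qxvj,fpv] add [mst,yqn,vsofx] -> 13 lines: luym ynbm cuaz mou rwi mst yqn vsofx hth zdv tbul gal zbik
Hunk 5: at line 5 remove [yqn,vsofx] add [ptdgp,xbzp,szosr] -> 14 lines: luym ynbm cuaz mou rwi mst ptdgp xbzp szosr hth zdv tbul gal zbik
Hunk 6: at line 9 remove [hth,zdv] add [rker] -> 13 lines: luym ynbm cuaz mou rwi mst ptdgp xbzp szosr rker tbul gal zbik
Hunk 7: at line 6 remove [xbzp,szosr,rker] add [evg,foa] -> 12 lines: luym ynbm cuaz mou rwi mst ptdgp evg foa tbul gal zbik
Final line count: 12

Answer: 12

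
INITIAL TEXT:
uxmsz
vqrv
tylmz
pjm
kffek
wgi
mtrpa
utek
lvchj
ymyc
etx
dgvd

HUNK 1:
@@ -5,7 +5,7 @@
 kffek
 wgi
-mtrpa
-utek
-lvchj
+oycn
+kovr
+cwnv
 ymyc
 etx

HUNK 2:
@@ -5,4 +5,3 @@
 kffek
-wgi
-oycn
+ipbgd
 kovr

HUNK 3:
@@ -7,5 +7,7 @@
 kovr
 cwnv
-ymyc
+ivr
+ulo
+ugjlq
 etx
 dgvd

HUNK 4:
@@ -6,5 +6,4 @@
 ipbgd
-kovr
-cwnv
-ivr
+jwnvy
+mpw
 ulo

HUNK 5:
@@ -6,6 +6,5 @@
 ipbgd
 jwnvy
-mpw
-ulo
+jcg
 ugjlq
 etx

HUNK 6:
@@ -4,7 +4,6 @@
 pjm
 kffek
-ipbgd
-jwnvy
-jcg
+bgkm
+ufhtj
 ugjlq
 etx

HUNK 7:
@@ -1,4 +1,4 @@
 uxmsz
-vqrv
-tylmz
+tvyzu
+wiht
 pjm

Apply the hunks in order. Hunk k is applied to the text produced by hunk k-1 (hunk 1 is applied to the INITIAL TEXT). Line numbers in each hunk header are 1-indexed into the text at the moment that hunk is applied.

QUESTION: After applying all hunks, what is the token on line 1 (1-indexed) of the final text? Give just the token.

Answer: uxmsz

Derivation:
Hunk 1: at line 5 remove [mtrpa,utek,lvchj] add [oycn,kovr,cwnv] -> 12 lines: uxmsz vqrv tylmz pjm kffek wgi oycn kovr cwnv ymyc etx dgvd
Hunk 2: at line 5 remove [wgi,oycn] add [ipbgd] -> 11 lines: uxmsz vqrv tylmz pjm kffek ipbgd kovr cwnv ymyc etx dgvd
Hunk 3: at line 7 remove [ymyc] add [ivr,ulo,ugjlq] -> 13 lines: uxmsz vqrv tylmz pjm kffek ipbgd kovr cwnv ivr ulo ugjlq etx dgvd
Hunk 4: at line 6 remove [kovr,cwnv,ivr] add [jwnvy,mpw] -> 12 lines: uxmsz vqrv tylmz pjm kffek ipbgd jwnvy mpw ulo ugjlq etx dgvd
Hunk 5: at line 6 remove [mpw,ulo] add [jcg] -> 11 lines: uxmsz vqrv tylmz pjm kffek ipbgd jwnvy jcg ugjlq etx dgvd
Hunk 6: at line 4 remove [ipbgd,jwnvy,jcg] add [bgkm,ufhtj] -> 10 lines: uxmsz vqrv tylmz pjm kffek bgkm ufhtj ugjlq etx dgvd
Hunk 7: at line 1 remove [vqrv,tylmz] add [tvyzu,wiht] -> 10 lines: uxmsz tvyzu wiht pjm kffek bgkm ufhtj ugjlq etx dgvd
Final line 1: uxmsz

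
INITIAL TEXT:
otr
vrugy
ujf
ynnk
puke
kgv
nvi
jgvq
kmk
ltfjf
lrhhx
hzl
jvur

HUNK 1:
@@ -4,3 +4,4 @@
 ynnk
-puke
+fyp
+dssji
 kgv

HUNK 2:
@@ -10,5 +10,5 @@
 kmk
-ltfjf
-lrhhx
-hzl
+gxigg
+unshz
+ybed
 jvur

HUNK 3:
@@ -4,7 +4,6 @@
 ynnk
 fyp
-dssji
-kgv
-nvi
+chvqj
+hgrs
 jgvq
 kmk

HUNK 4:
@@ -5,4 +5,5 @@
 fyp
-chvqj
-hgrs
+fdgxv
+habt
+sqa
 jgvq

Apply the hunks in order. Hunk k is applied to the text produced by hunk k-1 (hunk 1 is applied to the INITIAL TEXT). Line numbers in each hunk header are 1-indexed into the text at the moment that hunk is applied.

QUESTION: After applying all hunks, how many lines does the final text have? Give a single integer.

Answer: 14

Derivation:
Hunk 1: at line 4 remove [puke] add [fyp,dssji] -> 14 lines: otr vrugy ujf ynnk fyp dssji kgv nvi jgvq kmk ltfjf lrhhx hzl jvur
Hunk 2: at line 10 remove [ltfjf,lrhhx,hzl] add [gxigg,unshz,ybed] -> 14 lines: otr vrugy ujf ynnk fyp dssji kgv nvi jgvq kmk gxigg unshz ybed jvur
Hunk 3: at line 4 remove [dssji,kgv,nvi] add [chvqj,hgrs] -> 13 lines: otr vrugy ujf ynnk fyp chvqj hgrs jgvq kmk gxigg unshz ybed jvur
Hunk 4: at line 5 remove [chvqj,hgrs] add [fdgxv,habt,sqa] -> 14 lines: otr vrugy ujf ynnk fyp fdgxv habt sqa jgvq kmk gxigg unshz ybed jvur
Final line count: 14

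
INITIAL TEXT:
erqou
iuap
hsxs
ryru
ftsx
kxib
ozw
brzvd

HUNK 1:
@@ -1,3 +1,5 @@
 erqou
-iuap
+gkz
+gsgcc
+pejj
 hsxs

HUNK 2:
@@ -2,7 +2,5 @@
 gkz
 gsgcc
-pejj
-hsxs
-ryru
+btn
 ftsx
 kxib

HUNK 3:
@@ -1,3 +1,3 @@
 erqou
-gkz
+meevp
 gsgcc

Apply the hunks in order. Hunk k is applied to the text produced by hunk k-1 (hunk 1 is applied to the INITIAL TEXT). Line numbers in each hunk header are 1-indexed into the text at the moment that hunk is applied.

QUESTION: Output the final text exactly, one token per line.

Hunk 1: at line 1 remove [iuap] add [gkz,gsgcc,pejj] -> 10 lines: erqou gkz gsgcc pejj hsxs ryru ftsx kxib ozw brzvd
Hunk 2: at line 2 remove [pejj,hsxs,ryru] add [btn] -> 8 lines: erqou gkz gsgcc btn ftsx kxib ozw brzvd
Hunk 3: at line 1 remove [gkz] add [meevp] -> 8 lines: erqou meevp gsgcc btn ftsx kxib ozw brzvd

Answer: erqou
meevp
gsgcc
btn
ftsx
kxib
ozw
brzvd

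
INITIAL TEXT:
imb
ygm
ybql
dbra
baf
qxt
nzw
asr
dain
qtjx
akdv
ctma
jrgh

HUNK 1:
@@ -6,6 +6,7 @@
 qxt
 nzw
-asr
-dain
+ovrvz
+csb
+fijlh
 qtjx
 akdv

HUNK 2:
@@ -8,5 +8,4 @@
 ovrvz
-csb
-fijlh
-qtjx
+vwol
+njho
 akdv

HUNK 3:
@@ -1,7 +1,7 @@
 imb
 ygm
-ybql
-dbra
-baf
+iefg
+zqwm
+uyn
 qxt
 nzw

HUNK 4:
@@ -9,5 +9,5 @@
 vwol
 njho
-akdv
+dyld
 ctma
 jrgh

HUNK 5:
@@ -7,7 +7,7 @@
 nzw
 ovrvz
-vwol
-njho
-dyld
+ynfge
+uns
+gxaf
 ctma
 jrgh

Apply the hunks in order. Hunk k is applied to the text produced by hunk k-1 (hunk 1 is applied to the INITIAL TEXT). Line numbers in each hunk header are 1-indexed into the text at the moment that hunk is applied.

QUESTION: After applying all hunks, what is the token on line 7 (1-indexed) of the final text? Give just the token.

Answer: nzw

Derivation:
Hunk 1: at line 6 remove [asr,dain] add [ovrvz,csb,fijlh] -> 14 lines: imb ygm ybql dbra baf qxt nzw ovrvz csb fijlh qtjx akdv ctma jrgh
Hunk 2: at line 8 remove [csb,fijlh,qtjx] add [vwol,njho] -> 13 lines: imb ygm ybql dbra baf qxt nzw ovrvz vwol njho akdv ctma jrgh
Hunk 3: at line 1 remove [ybql,dbra,baf] add [iefg,zqwm,uyn] -> 13 lines: imb ygm iefg zqwm uyn qxt nzw ovrvz vwol njho akdv ctma jrgh
Hunk 4: at line 9 remove [akdv] add [dyld] -> 13 lines: imb ygm iefg zqwm uyn qxt nzw ovrvz vwol njho dyld ctma jrgh
Hunk 5: at line 7 remove [vwol,njho,dyld] add [ynfge,uns,gxaf] -> 13 lines: imb ygm iefg zqwm uyn qxt nzw ovrvz ynfge uns gxaf ctma jrgh
Final line 7: nzw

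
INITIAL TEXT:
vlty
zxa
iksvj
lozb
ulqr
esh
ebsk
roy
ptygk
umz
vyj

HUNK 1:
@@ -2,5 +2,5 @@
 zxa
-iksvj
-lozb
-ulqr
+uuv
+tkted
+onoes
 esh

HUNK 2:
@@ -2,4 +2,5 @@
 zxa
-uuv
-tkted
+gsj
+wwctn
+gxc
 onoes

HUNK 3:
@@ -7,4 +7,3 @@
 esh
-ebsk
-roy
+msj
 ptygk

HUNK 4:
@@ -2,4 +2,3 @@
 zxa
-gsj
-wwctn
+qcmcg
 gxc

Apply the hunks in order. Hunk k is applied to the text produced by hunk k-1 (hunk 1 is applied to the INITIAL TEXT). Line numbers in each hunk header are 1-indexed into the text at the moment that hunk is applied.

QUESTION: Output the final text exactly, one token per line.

Answer: vlty
zxa
qcmcg
gxc
onoes
esh
msj
ptygk
umz
vyj

Derivation:
Hunk 1: at line 2 remove [iksvj,lozb,ulqr] add [uuv,tkted,onoes] -> 11 lines: vlty zxa uuv tkted onoes esh ebsk roy ptygk umz vyj
Hunk 2: at line 2 remove [uuv,tkted] add [gsj,wwctn,gxc] -> 12 lines: vlty zxa gsj wwctn gxc onoes esh ebsk roy ptygk umz vyj
Hunk 3: at line 7 remove [ebsk,roy] add [msj] -> 11 lines: vlty zxa gsj wwctn gxc onoes esh msj ptygk umz vyj
Hunk 4: at line 2 remove [gsj,wwctn] add [qcmcg] -> 10 lines: vlty zxa qcmcg gxc onoes esh msj ptygk umz vyj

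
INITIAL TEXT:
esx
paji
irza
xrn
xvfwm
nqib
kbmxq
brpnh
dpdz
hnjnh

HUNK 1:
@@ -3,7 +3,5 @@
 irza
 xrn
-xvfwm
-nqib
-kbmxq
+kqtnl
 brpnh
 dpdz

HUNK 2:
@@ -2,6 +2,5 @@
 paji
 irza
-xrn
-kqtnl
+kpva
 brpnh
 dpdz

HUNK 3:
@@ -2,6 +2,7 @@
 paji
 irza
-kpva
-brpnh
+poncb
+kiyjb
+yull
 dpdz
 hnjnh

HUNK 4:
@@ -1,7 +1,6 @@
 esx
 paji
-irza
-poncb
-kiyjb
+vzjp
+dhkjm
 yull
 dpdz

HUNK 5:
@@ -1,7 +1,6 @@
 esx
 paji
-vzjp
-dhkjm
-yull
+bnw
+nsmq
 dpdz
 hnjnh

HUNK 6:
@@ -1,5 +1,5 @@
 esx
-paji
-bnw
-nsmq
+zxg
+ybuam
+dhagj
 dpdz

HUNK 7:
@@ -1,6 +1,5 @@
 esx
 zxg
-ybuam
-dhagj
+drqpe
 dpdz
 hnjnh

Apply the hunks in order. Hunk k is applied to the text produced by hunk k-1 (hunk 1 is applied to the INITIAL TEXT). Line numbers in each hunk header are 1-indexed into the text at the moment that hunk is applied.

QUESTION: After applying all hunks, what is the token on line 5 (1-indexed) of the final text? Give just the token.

Hunk 1: at line 3 remove [xvfwm,nqib,kbmxq] add [kqtnl] -> 8 lines: esx paji irza xrn kqtnl brpnh dpdz hnjnh
Hunk 2: at line 2 remove [xrn,kqtnl] add [kpva] -> 7 lines: esx paji irza kpva brpnh dpdz hnjnh
Hunk 3: at line 2 remove [kpva,brpnh] add [poncb,kiyjb,yull] -> 8 lines: esx paji irza poncb kiyjb yull dpdz hnjnh
Hunk 4: at line 1 remove [irza,poncb,kiyjb] add [vzjp,dhkjm] -> 7 lines: esx paji vzjp dhkjm yull dpdz hnjnh
Hunk 5: at line 1 remove [vzjp,dhkjm,yull] add [bnw,nsmq] -> 6 lines: esx paji bnw nsmq dpdz hnjnh
Hunk 6: at line 1 remove [paji,bnw,nsmq] add [zxg,ybuam,dhagj] -> 6 lines: esx zxg ybuam dhagj dpdz hnjnh
Hunk 7: at line 1 remove [ybuam,dhagj] add [drqpe] -> 5 lines: esx zxg drqpe dpdz hnjnh
Final line 5: hnjnh

Answer: hnjnh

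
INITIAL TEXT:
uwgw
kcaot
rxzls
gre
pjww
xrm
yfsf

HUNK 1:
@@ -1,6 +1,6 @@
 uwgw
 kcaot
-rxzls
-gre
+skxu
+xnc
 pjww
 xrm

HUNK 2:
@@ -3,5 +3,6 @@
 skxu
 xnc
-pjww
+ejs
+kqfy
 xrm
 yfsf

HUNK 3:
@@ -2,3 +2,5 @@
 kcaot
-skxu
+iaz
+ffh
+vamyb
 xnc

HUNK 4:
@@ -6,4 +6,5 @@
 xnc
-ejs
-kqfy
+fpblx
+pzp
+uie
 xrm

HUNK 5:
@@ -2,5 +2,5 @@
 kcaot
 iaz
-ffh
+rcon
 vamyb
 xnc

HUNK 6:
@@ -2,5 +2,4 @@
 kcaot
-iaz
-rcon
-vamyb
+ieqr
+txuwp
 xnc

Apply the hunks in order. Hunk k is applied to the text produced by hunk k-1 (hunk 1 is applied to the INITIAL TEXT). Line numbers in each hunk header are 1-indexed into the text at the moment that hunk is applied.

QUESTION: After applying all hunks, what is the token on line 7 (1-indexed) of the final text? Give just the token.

Answer: pzp

Derivation:
Hunk 1: at line 1 remove [rxzls,gre] add [skxu,xnc] -> 7 lines: uwgw kcaot skxu xnc pjww xrm yfsf
Hunk 2: at line 3 remove [pjww] add [ejs,kqfy] -> 8 lines: uwgw kcaot skxu xnc ejs kqfy xrm yfsf
Hunk 3: at line 2 remove [skxu] add [iaz,ffh,vamyb] -> 10 lines: uwgw kcaot iaz ffh vamyb xnc ejs kqfy xrm yfsf
Hunk 4: at line 6 remove [ejs,kqfy] add [fpblx,pzp,uie] -> 11 lines: uwgw kcaot iaz ffh vamyb xnc fpblx pzp uie xrm yfsf
Hunk 5: at line 2 remove [ffh] add [rcon] -> 11 lines: uwgw kcaot iaz rcon vamyb xnc fpblx pzp uie xrm yfsf
Hunk 6: at line 2 remove [iaz,rcon,vamyb] add [ieqr,txuwp] -> 10 lines: uwgw kcaot ieqr txuwp xnc fpblx pzp uie xrm yfsf
Final line 7: pzp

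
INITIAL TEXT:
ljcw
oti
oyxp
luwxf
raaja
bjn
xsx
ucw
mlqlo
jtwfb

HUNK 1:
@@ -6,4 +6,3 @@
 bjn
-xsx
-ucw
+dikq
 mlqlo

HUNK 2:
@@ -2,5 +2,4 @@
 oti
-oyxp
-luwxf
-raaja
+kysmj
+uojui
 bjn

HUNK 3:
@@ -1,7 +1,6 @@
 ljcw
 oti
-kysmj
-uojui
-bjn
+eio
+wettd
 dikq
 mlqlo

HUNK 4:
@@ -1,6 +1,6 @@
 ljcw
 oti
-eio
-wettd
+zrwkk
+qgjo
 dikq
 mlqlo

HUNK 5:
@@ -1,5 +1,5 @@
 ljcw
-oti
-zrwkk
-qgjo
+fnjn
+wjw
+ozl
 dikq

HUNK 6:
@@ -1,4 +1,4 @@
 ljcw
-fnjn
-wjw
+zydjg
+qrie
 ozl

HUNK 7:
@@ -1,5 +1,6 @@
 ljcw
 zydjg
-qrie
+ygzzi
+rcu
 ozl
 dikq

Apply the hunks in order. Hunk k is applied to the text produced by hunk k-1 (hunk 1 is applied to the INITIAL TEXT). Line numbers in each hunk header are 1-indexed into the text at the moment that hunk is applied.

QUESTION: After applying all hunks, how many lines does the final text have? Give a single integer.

Answer: 8

Derivation:
Hunk 1: at line 6 remove [xsx,ucw] add [dikq] -> 9 lines: ljcw oti oyxp luwxf raaja bjn dikq mlqlo jtwfb
Hunk 2: at line 2 remove [oyxp,luwxf,raaja] add [kysmj,uojui] -> 8 lines: ljcw oti kysmj uojui bjn dikq mlqlo jtwfb
Hunk 3: at line 1 remove [kysmj,uojui,bjn] add [eio,wettd] -> 7 lines: ljcw oti eio wettd dikq mlqlo jtwfb
Hunk 4: at line 1 remove [eio,wettd] add [zrwkk,qgjo] -> 7 lines: ljcw oti zrwkk qgjo dikq mlqlo jtwfb
Hunk 5: at line 1 remove [oti,zrwkk,qgjo] add [fnjn,wjw,ozl] -> 7 lines: ljcw fnjn wjw ozl dikq mlqlo jtwfb
Hunk 6: at line 1 remove [fnjn,wjw] add [zydjg,qrie] -> 7 lines: ljcw zydjg qrie ozl dikq mlqlo jtwfb
Hunk 7: at line 1 remove [qrie] add [ygzzi,rcu] -> 8 lines: ljcw zydjg ygzzi rcu ozl dikq mlqlo jtwfb
Final line count: 8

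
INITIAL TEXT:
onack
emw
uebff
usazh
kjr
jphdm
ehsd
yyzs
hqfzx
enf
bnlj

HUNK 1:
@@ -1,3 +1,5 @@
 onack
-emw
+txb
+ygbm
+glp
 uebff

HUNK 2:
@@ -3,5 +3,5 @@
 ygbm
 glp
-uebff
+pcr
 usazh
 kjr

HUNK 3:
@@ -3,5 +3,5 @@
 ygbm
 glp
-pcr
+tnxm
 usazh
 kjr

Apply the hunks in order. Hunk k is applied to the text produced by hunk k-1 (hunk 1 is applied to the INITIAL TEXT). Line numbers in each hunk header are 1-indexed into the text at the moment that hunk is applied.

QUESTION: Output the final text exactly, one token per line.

Answer: onack
txb
ygbm
glp
tnxm
usazh
kjr
jphdm
ehsd
yyzs
hqfzx
enf
bnlj

Derivation:
Hunk 1: at line 1 remove [emw] add [txb,ygbm,glp] -> 13 lines: onack txb ygbm glp uebff usazh kjr jphdm ehsd yyzs hqfzx enf bnlj
Hunk 2: at line 3 remove [uebff] add [pcr] -> 13 lines: onack txb ygbm glp pcr usazh kjr jphdm ehsd yyzs hqfzx enf bnlj
Hunk 3: at line 3 remove [pcr] add [tnxm] -> 13 lines: onack txb ygbm glp tnxm usazh kjr jphdm ehsd yyzs hqfzx enf bnlj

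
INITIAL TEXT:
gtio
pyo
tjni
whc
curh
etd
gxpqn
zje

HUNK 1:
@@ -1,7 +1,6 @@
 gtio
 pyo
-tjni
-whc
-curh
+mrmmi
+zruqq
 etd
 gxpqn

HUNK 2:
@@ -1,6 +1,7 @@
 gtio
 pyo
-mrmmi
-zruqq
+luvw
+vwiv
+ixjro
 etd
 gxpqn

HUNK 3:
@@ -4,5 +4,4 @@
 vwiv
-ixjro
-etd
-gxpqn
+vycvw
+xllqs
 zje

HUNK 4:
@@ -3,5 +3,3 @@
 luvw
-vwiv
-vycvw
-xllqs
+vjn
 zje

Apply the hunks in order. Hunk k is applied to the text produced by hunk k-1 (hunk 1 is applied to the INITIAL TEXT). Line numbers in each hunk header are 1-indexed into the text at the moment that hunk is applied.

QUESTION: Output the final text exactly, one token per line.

Answer: gtio
pyo
luvw
vjn
zje

Derivation:
Hunk 1: at line 1 remove [tjni,whc,curh] add [mrmmi,zruqq] -> 7 lines: gtio pyo mrmmi zruqq etd gxpqn zje
Hunk 2: at line 1 remove [mrmmi,zruqq] add [luvw,vwiv,ixjro] -> 8 lines: gtio pyo luvw vwiv ixjro etd gxpqn zje
Hunk 3: at line 4 remove [ixjro,etd,gxpqn] add [vycvw,xllqs] -> 7 lines: gtio pyo luvw vwiv vycvw xllqs zje
Hunk 4: at line 3 remove [vwiv,vycvw,xllqs] add [vjn] -> 5 lines: gtio pyo luvw vjn zje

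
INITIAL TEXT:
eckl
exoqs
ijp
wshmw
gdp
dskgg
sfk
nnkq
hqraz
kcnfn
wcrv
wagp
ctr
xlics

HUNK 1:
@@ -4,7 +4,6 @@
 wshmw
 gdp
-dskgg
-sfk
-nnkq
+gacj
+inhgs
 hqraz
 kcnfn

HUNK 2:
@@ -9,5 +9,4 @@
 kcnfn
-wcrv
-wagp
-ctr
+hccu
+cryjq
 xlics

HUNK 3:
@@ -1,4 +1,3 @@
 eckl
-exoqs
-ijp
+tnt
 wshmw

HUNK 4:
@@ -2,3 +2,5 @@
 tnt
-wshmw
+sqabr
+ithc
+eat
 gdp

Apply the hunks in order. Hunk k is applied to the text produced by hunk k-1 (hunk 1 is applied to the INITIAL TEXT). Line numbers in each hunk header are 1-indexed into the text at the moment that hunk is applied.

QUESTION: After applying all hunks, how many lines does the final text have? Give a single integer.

Answer: 13

Derivation:
Hunk 1: at line 4 remove [dskgg,sfk,nnkq] add [gacj,inhgs] -> 13 lines: eckl exoqs ijp wshmw gdp gacj inhgs hqraz kcnfn wcrv wagp ctr xlics
Hunk 2: at line 9 remove [wcrv,wagp,ctr] add [hccu,cryjq] -> 12 lines: eckl exoqs ijp wshmw gdp gacj inhgs hqraz kcnfn hccu cryjq xlics
Hunk 3: at line 1 remove [exoqs,ijp] add [tnt] -> 11 lines: eckl tnt wshmw gdp gacj inhgs hqraz kcnfn hccu cryjq xlics
Hunk 4: at line 2 remove [wshmw] add [sqabr,ithc,eat] -> 13 lines: eckl tnt sqabr ithc eat gdp gacj inhgs hqraz kcnfn hccu cryjq xlics
Final line count: 13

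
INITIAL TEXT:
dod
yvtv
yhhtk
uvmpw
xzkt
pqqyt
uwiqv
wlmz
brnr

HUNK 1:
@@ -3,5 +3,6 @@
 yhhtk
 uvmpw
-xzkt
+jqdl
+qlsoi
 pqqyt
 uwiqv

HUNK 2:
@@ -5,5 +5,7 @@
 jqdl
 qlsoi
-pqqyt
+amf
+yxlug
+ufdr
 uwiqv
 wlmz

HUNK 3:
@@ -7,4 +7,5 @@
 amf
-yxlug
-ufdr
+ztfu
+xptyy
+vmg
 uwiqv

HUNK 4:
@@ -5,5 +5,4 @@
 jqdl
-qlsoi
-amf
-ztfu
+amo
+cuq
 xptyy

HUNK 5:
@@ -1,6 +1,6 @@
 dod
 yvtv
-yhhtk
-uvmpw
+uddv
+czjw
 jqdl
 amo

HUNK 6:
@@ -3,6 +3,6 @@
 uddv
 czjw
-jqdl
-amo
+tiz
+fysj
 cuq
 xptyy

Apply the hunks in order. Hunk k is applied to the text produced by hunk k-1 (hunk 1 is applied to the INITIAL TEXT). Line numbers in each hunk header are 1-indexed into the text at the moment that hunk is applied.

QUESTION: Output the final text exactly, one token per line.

Hunk 1: at line 3 remove [xzkt] add [jqdl,qlsoi] -> 10 lines: dod yvtv yhhtk uvmpw jqdl qlsoi pqqyt uwiqv wlmz brnr
Hunk 2: at line 5 remove [pqqyt] add [amf,yxlug,ufdr] -> 12 lines: dod yvtv yhhtk uvmpw jqdl qlsoi amf yxlug ufdr uwiqv wlmz brnr
Hunk 3: at line 7 remove [yxlug,ufdr] add [ztfu,xptyy,vmg] -> 13 lines: dod yvtv yhhtk uvmpw jqdl qlsoi amf ztfu xptyy vmg uwiqv wlmz brnr
Hunk 4: at line 5 remove [qlsoi,amf,ztfu] add [amo,cuq] -> 12 lines: dod yvtv yhhtk uvmpw jqdl amo cuq xptyy vmg uwiqv wlmz brnr
Hunk 5: at line 1 remove [yhhtk,uvmpw] add [uddv,czjw] -> 12 lines: dod yvtv uddv czjw jqdl amo cuq xptyy vmg uwiqv wlmz brnr
Hunk 6: at line 3 remove [jqdl,amo] add [tiz,fysj] -> 12 lines: dod yvtv uddv czjw tiz fysj cuq xptyy vmg uwiqv wlmz brnr

Answer: dod
yvtv
uddv
czjw
tiz
fysj
cuq
xptyy
vmg
uwiqv
wlmz
brnr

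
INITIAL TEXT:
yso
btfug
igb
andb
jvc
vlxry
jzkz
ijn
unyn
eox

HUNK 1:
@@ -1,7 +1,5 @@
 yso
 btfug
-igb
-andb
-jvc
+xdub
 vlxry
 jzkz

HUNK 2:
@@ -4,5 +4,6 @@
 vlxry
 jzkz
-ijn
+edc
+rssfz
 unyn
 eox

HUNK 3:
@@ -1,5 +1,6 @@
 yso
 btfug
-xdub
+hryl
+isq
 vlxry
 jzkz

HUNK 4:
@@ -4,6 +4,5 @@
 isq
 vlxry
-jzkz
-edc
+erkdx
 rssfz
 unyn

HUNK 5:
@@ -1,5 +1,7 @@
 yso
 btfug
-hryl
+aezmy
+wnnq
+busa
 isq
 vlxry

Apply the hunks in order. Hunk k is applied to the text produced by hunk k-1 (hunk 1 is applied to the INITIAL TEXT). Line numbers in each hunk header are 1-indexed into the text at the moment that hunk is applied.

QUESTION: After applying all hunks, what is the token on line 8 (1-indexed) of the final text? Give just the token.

Answer: erkdx

Derivation:
Hunk 1: at line 1 remove [igb,andb,jvc] add [xdub] -> 8 lines: yso btfug xdub vlxry jzkz ijn unyn eox
Hunk 2: at line 4 remove [ijn] add [edc,rssfz] -> 9 lines: yso btfug xdub vlxry jzkz edc rssfz unyn eox
Hunk 3: at line 1 remove [xdub] add [hryl,isq] -> 10 lines: yso btfug hryl isq vlxry jzkz edc rssfz unyn eox
Hunk 4: at line 4 remove [jzkz,edc] add [erkdx] -> 9 lines: yso btfug hryl isq vlxry erkdx rssfz unyn eox
Hunk 5: at line 1 remove [hryl] add [aezmy,wnnq,busa] -> 11 lines: yso btfug aezmy wnnq busa isq vlxry erkdx rssfz unyn eox
Final line 8: erkdx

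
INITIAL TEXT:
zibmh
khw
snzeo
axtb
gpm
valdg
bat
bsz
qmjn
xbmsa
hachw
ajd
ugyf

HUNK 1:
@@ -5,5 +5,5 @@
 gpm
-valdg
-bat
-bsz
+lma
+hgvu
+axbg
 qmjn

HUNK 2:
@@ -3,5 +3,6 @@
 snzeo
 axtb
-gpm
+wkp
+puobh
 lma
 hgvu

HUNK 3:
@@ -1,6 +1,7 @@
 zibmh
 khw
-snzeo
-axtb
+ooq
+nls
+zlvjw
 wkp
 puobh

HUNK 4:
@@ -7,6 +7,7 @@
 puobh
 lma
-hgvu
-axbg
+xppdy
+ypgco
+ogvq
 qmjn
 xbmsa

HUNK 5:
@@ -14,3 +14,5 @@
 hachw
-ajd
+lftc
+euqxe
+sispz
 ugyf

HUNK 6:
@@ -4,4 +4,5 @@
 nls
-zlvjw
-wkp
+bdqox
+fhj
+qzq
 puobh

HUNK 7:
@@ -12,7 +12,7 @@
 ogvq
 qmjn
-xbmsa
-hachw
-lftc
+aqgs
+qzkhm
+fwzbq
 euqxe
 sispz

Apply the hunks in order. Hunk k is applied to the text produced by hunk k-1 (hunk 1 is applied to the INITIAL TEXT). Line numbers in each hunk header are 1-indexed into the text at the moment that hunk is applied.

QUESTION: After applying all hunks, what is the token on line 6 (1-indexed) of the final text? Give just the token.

Answer: fhj

Derivation:
Hunk 1: at line 5 remove [valdg,bat,bsz] add [lma,hgvu,axbg] -> 13 lines: zibmh khw snzeo axtb gpm lma hgvu axbg qmjn xbmsa hachw ajd ugyf
Hunk 2: at line 3 remove [gpm] add [wkp,puobh] -> 14 lines: zibmh khw snzeo axtb wkp puobh lma hgvu axbg qmjn xbmsa hachw ajd ugyf
Hunk 3: at line 1 remove [snzeo,axtb] add [ooq,nls,zlvjw] -> 15 lines: zibmh khw ooq nls zlvjw wkp puobh lma hgvu axbg qmjn xbmsa hachw ajd ugyf
Hunk 4: at line 7 remove [hgvu,axbg] add [xppdy,ypgco,ogvq] -> 16 lines: zibmh khw ooq nls zlvjw wkp puobh lma xppdy ypgco ogvq qmjn xbmsa hachw ajd ugyf
Hunk 5: at line 14 remove [ajd] add [lftc,euqxe,sispz] -> 18 lines: zibmh khw ooq nls zlvjw wkp puobh lma xppdy ypgco ogvq qmjn xbmsa hachw lftc euqxe sispz ugyf
Hunk 6: at line 4 remove [zlvjw,wkp] add [bdqox,fhj,qzq] -> 19 lines: zibmh khw ooq nls bdqox fhj qzq puobh lma xppdy ypgco ogvq qmjn xbmsa hachw lftc euqxe sispz ugyf
Hunk 7: at line 12 remove [xbmsa,hachw,lftc] add [aqgs,qzkhm,fwzbq] -> 19 lines: zibmh khw ooq nls bdqox fhj qzq puobh lma xppdy ypgco ogvq qmjn aqgs qzkhm fwzbq euqxe sispz ugyf
Final line 6: fhj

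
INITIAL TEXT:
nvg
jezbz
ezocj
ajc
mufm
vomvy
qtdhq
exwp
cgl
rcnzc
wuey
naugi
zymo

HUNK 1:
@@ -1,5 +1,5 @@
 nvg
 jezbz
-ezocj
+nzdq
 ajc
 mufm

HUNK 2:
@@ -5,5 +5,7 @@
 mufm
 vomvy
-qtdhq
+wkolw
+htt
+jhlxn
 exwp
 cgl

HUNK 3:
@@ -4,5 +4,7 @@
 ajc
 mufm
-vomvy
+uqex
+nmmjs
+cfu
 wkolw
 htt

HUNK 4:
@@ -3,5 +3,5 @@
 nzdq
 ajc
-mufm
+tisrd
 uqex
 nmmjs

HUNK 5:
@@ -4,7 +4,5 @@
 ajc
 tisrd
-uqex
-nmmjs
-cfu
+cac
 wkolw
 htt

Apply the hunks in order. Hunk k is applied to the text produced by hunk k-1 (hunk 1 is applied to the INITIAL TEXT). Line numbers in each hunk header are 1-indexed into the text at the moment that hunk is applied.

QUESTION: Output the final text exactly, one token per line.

Hunk 1: at line 1 remove [ezocj] add [nzdq] -> 13 lines: nvg jezbz nzdq ajc mufm vomvy qtdhq exwp cgl rcnzc wuey naugi zymo
Hunk 2: at line 5 remove [qtdhq] add [wkolw,htt,jhlxn] -> 15 lines: nvg jezbz nzdq ajc mufm vomvy wkolw htt jhlxn exwp cgl rcnzc wuey naugi zymo
Hunk 3: at line 4 remove [vomvy] add [uqex,nmmjs,cfu] -> 17 lines: nvg jezbz nzdq ajc mufm uqex nmmjs cfu wkolw htt jhlxn exwp cgl rcnzc wuey naugi zymo
Hunk 4: at line 3 remove [mufm] add [tisrd] -> 17 lines: nvg jezbz nzdq ajc tisrd uqex nmmjs cfu wkolw htt jhlxn exwp cgl rcnzc wuey naugi zymo
Hunk 5: at line 4 remove [uqex,nmmjs,cfu] add [cac] -> 15 lines: nvg jezbz nzdq ajc tisrd cac wkolw htt jhlxn exwp cgl rcnzc wuey naugi zymo

Answer: nvg
jezbz
nzdq
ajc
tisrd
cac
wkolw
htt
jhlxn
exwp
cgl
rcnzc
wuey
naugi
zymo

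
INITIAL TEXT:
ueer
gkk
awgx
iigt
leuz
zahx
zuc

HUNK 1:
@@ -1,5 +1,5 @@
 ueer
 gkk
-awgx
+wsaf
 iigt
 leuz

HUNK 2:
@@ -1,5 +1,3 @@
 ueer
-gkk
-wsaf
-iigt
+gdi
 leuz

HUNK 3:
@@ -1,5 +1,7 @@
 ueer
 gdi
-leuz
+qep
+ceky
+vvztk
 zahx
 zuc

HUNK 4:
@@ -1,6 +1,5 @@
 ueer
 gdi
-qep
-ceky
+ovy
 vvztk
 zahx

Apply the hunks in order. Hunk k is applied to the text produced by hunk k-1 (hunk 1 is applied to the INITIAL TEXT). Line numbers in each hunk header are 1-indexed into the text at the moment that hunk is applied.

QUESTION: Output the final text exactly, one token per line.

Hunk 1: at line 1 remove [awgx] add [wsaf] -> 7 lines: ueer gkk wsaf iigt leuz zahx zuc
Hunk 2: at line 1 remove [gkk,wsaf,iigt] add [gdi] -> 5 lines: ueer gdi leuz zahx zuc
Hunk 3: at line 1 remove [leuz] add [qep,ceky,vvztk] -> 7 lines: ueer gdi qep ceky vvztk zahx zuc
Hunk 4: at line 1 remove [qep,ceky] add [ovy] -> 6 lines: ueer gdi ovy vvztk zahx zuc

Answer: ueer
gdi
ovy
vvztk
zahx
zuc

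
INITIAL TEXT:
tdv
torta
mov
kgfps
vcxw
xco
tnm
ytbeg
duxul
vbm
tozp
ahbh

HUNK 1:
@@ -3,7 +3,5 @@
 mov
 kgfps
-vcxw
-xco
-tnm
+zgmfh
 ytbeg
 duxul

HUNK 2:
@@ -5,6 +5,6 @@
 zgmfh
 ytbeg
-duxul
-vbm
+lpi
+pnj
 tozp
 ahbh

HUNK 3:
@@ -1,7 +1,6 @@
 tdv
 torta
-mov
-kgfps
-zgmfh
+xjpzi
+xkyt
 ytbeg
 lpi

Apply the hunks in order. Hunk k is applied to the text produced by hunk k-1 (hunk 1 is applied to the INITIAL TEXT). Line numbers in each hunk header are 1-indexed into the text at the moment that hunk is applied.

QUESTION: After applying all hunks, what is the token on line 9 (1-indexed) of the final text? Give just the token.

Answer: ahbh

Derivation:
Hunk 1: at line 3 remove [vcxw,xco,tnm] add [zgmfh] -> 10 lines: tdv torta mov kgfps zgmfh ytbeg duxul vbm tozp ahbh
Hunk 2: at line 5 remove [duxul,vbm] add [lpi,pnj] -> 10 lines: tdv torta mov kgfps zgmfh ytbeg lpi pnj tozp ahbh
Hunk 3: at line 1 remove [mov,kgfps,zgmfh] add [xjpzi,xkyt] -> 9 lines: tdv torta xjpzi xkyt ytbeg lpi pnj tozp ahbh
Final line 9: ahbh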